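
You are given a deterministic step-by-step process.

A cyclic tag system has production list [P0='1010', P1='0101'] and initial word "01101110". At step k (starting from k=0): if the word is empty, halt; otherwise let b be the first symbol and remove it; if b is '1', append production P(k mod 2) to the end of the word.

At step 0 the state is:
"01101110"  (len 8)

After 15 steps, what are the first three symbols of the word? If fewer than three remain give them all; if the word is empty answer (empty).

step 0: "01101110"  (len 8)
step 1: "1101110"  (len 7)
step 2: "1011100101"  (len 10)
step 3: "0111001011010"  (len 13)
step 4: "111001011010"  (len 12)
step 5: "110010110101010"  (len 15)
step 6: "100101101010100101"  (len 18)
step 7: "001011010101001011010"  (len 21)
step 8: "01011010101001011010"  (len 20)
step 9: "1011010101001011010"  (len 19)
step 10: "0110101010010110100101"  (len 22)
step 11: "110101010010110100101"  (len 21)
step 12: "101010100101101001010101"  (len 24)
step 13: "010101001011010010101011010"  (len 27)
step 14: "10101001011010010101011010"  (len 26)
step 15: "01010010110100101010110101010"  (len 29)

010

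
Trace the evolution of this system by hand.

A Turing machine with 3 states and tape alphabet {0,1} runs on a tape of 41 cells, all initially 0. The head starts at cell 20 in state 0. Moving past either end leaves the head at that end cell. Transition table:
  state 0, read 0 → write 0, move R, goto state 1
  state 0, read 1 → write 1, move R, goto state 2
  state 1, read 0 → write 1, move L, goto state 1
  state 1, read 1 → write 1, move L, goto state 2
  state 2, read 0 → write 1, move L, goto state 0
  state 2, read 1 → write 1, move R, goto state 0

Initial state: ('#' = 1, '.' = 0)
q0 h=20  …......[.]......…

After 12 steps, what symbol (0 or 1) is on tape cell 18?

1

[0] q0 h=20  …......[.]......…
[1] q1 h=21  …......[.]......…
[2] q1 h=20  …......[.]#.....…
[3] q1 h=19  …......[.]##....…
[4] q1 h=18  …......[.]###...…
[5] q1 h=17  …......[.]####..…
[6] q1 h=16  …......[.]#####.…
[7] q1 h=15  …......[.]######…
[8] q1 h=14  …......[.]######…
[9] q1 h=13  …......[.]######…
[10] q1 h=12  …......[.]######…
[11] q1 h=11  …......[.]######…
[12] q1 h=10  …......[.]######…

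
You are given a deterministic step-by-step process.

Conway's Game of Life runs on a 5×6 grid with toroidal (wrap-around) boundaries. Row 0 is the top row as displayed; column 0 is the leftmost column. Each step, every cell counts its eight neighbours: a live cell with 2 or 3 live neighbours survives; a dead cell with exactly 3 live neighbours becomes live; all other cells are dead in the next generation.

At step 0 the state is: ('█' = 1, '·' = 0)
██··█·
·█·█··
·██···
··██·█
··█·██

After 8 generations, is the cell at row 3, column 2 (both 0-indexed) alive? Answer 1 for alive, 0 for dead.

1

gen 0: ██··█·
·█·█··
·██···
··██·█
··█·██
gen 1: ██··█·
···█··
██··█·
█····█
··█···
gen 2: ·███··
··███·
██··█·
█····█
······
gen 3: ·█··█·
█···██
███·█·
██···█
███···
gen 4: ··███·
··█·█·
··███·
···█··
··█···
gen 5: ·██·█·
·█···█
··█·█·
····█·
··█·█·
gen 6: ███·██
██··██
···███
····██
·██·██
gen 7: ······
······
···█··
··█···
··█···
gen 8: ······
······
······
··██··
······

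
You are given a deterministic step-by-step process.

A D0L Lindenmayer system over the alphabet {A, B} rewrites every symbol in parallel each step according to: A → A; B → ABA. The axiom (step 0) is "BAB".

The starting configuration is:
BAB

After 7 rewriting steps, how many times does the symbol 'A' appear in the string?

29

gen 0: BAB
gen 1: ABAAABA
gen 2: AABAAAAABAA
gen 3: AAABAAAAAAABAAA
gen 4: AAAABAAAAAAAAABAAAA
gen 5: AAAAABAAAAAAAAAAABAAAAA
gen 6: AAAAAABAAAAAAAAAAAAABAAAAAA
gen 7: AAAAAAABAAAAAAAAAAAAAAABAAAAAAA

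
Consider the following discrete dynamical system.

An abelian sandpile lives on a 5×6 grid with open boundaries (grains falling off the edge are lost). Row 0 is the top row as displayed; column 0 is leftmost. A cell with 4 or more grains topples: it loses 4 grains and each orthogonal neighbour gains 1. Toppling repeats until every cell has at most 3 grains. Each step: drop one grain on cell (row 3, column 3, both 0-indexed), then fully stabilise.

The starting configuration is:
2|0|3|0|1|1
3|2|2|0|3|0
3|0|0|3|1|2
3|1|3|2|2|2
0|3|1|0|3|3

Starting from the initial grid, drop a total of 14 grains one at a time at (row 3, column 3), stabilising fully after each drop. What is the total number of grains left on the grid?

52

[0] 2|0|3|0|1|1
3|2|2|0|3|0
3|0|0|3|1|2
3|1|3|2|2|2
0|3|1|0|3|3
[1] 2|0|3|0|1|1
3|2|2|0|3|0
3|0|0|3|1|2
3|1|3|3|2|2
0|3|1|0|3|3
[2] 2|0|3|0|1|1
3|2|2|1|3|0
3|0|2|0|2|2
3|2|0|2|3|2
0|3|2|1|3|3
[3] 2|0|3|0|1|1
3|2|2|1|3|0
3|0|2|0|2|2
3|2|0|3|3|2
0|3|2|1|3|3
[4] 2|0|3|0|1|1
3|2|2|1|3|0
3|0|2|1|3|3
3|2|1|1|2|0
0|3|2|3|1|1
[5] 2|0|3|0|1|1
3|2|2|1|3|0
3|0|2|1|3|3
3|2|1|2|2|0
0|3|2|3|1|1
[6] 2|0|3|0|1|1
3|2|2|1|3|0
3|0|2|1|3|3
3|2|1|3|2|0
0|3|2|3|1|1
[7] 2|0|3|0|1|1
3|2|2|1|3|0
3|0|2|2|3|3
3|2|2|1|3|0
0|3|3|0|2|1
[8] 2|0|3|0|1|1
3|2|2|1|3|0
3|0|2|2|3|3
3|2|2|2|3|0
0|3|3|0|2|1
[9] 2|0|3|0|1|1
3|2|2|1|3|0
3|0|2|2|3|3
3|2|2|3|3|0
0|3|3|0|2|1
[10] 2|0|3|0|2|1
3|2|2|3|0|2
3|0|3|0|3|0
3|2|3|2|1|2
0|3|3|1|3|1
[11] 2|0|3|0|2|1
3|2|2|3|0|2
3|0|3|0|3|0
3|2|3|3|1|2
0|3|3|1|3|1
[12] 3|0|3|0|2|1
0|3|3|3|0|2
1|3|0|2|3|0
1|1|3|1|2|2
2|1|1|3|3|1
[13] 3|0|3|0|2|1
0|3|3|3|0|2
1|3|0|2|3|0
1|1|3|2|2|2
2|1|1|3|3|1
[14] 3|0|3|0|2|1
0|3|3|3|0|2
1|3|0|2|3|0
1|1|3|3|2|2
2|1|1|3|3|1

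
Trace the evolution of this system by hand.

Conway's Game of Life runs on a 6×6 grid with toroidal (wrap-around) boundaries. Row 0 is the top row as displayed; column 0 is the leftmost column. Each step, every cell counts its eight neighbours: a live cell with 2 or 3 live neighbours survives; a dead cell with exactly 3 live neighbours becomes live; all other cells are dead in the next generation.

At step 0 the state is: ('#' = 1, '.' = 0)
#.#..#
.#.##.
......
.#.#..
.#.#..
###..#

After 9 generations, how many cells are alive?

2

0) #.#..#
.#.##.
......
.#.#..
.#.#..
###..#
1) ......
######
...##.
......
...##.
...###
2) .#....
###..#
##....
......
...#.#
...#.#
3) .#..##
..#..#
..#..#
#.....
......
#.#...
4) .#####
.###.#
##...#
......
.#....
##...#
5) ......
......
.#..##
.#....
.#....
...#.#
6) ......
......
#.....
.##...
#.#...
......
7) ......
......
.#....
#.#...
..#...
......
8) ......
......
.#....
..#...
.#....
......
9) ......
......
......
.##...
......
......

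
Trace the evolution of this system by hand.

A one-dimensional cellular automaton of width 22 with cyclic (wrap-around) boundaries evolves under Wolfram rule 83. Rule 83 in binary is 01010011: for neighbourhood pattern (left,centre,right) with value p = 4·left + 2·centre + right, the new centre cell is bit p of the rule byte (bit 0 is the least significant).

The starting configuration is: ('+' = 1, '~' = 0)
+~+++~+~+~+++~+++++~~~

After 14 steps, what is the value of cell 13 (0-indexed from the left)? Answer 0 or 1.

t=0: +~+++~+~+~+++~+++++~~~
t=1: ~~~~+~~~~~~~+~~~~~++++
t=2: ++++~+++++++~+++++~~~+
t=3: ~~~+~~~~~~~+~~~~~++++~
t=4: +++~+++++++~+++++~~~++
t=5: ~~+~~~~~~~+~~~~~++++~~
t=6: ++~+++++++~+++++~~~+++
t=7: ~+~~~~~~~+~~~~~++++~~~
t=8: +~+++++++~+++++~~~++++
t=9: +~~~~~~~+~~~~~++++~~~~
t=10: ~+++++++~+++++~~~+++++
t=11: ~~~~~~~+~~~~~++++~~~~+
t=12: +++++++~+++++~~~+++++~
t=13: ~~~~~~+~~~~~++++~~~~+~
t=14: ++++++~+++++~~~+++++~+

0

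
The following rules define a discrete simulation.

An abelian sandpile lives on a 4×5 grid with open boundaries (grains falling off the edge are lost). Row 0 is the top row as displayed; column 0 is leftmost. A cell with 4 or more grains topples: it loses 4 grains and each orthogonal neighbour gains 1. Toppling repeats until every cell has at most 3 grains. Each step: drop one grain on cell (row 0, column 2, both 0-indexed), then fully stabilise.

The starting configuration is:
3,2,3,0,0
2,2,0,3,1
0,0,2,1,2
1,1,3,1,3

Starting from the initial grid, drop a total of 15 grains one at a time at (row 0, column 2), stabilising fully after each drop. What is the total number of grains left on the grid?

34

[0] 3,2,3,0,0
2,2,0,3,1
0,0,2,1,2
1,1,3,1,3
[1] 3,3,0,1,0
2,2,1,3,1
0,0,2,1,2
1,1,3,1,3
[2] 3,3,1,1,0
2,2,1,3,1
0,0,2,1,2
1,1,3,1,3
[3] 3,3,2,1,0
2,2,1,3,1
0,0,2,1,2
1,1,3,1,3
[4] 3,3,3,1,0
2,2,1,3,1
0,0,2,1,2
1,1,3,1,3
[5] 0,1,1,2,0
3,3,2,3,1
0,0,2,1,2
1,1,3,1,3
[6] 0,1,2,2,0
3,3,2,3,1
0,0,2,1,2
1,1,3,1,3
[7] 0,1,3,2,0
3,3,2,3,1
0,0,2,1,2
1,1,3,1,3
[8] 0,2,0,3,0
3,3,3,3,1
0,0,2,1,2
1,1,3,1,3
[9] 0,2,1,3,0
3,3,3,3,1
0,0,2,1,2
1,1,3,1,3
[10] 0,2,2,3,0
3,3,3,3,1
0,0,2,1,2
1,1,3,1,3
[11] 0,2,3,3,0
3,3,3,3,1
0,0,2,1,2
1,1,3,1,3
[12] 2,0,3,1,1
0,2,2,1,2
1,1,3,2,2
1,1,3,1,3
[13] 2,1,0,2,1
0,2,3,1,2
1,1,3,2,2
1,1,3,1,3
[14] 2,1,1,2,1
0,2,3,1,2
1,1,3,2,2
1,1,3,1,3
[15] 2,1,2,2,1
0,2,3,1,2
1,1,3,2,2
1,1,3,1,3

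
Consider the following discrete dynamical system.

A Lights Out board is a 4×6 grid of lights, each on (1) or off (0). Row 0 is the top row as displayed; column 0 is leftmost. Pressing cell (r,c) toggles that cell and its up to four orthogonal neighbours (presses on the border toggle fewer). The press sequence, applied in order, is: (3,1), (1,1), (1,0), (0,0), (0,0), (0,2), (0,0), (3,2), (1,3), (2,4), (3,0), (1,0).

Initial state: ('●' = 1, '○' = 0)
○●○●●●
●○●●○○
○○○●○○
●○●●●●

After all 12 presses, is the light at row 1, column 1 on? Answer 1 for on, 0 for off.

k=0  ○●○●●●
●○●●○○
○○○●○○
●○●●●●
k=1  ○●○●●●
●○●●○○
○●○●○○
○●○●●●
k=2  ○○○●●●
○●○●○○
○○○●○○
○●○●●●
k=3  ●○○●●●
●○○●○○
●○○●○○
○●○●●●
k=4  ○●○●●●
○○○●○○
●○○●○○
○●○●●●
k=5  ●○○●●●
●○○●○○
●○○●○○
○●○●●●
k=6  ●●●○●●
●○●●○○
●○○●○○
○●○●●●
k=7  ○○●○●●
○○●●○○
●○○●○○
○●○●●●
k=8  ○○●○●●
○○●●○○
●○●●○○
○○●○●●
k=9  ○○●●●●
○○○○●○
●○●○○○
○○●○●●
k=10  ○○●●●●
○○○○○○
●○●●●●
○○●○○●
k=11  ○○●●●●
○○○○○○
○○●●●●
●●●○○●
k=12  ●○●●●●
●●○○○○
●○●●●●
●●●○○●

1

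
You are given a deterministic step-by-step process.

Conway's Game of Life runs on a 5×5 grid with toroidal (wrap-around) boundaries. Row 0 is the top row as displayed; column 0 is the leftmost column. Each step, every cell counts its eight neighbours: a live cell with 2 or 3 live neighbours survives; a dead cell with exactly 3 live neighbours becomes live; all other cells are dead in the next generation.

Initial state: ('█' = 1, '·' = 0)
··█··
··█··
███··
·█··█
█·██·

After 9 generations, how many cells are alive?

step 0: ··█··
··█··
███··
·█··█
█·██·
step 1: ··█··
··██·
█·██·
····█
█·███
step 2: ·····
····█
·██··
·····
███·█
step 3: ·█·██
·····
·····
···█·
██···
step 4: ·██·█
·····
·····
·····
██·█·
step 5: ·████
·····
·····
·····
██·██
step 6: ·█···
··██·
·····
█···█
·█···
step 7: ·█···
··█··
···██
█····
·█···
step 8: ·██··
··██·
···██
█···█
██···
step 9: █··█·
·█··█
█·█··
·█·█·
··█·█

10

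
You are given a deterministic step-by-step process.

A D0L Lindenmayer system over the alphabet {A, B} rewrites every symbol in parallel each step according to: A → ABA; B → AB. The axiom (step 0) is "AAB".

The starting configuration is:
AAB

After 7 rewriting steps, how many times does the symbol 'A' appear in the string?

1597

step 0: AAB
step 1: ABAABAAB
step 2: ABAABABAABAABABAABAAB
step 3: ABAABABAABAABABAABABAABAABABAABAABABAABABAABAABABAABAAB
step 4: ABAABABAABAABABAABABAABAABABAABAABABAABABAABAABABAABABAABA…AABABAABABAABAABABAABABAABAABABAABAABABAABABAABAABABAABAAB  (len 144)
step 5: ABAABABAABAABABAABABAABAABABAABAABABAABABAABAABABAABABAABA…AABABAABABAABAABABAABABAABAABABAABAABABAABABAABAABABAABAAB  (len 377)
step 6: ABAABABAABAABABAABABAABAABABAABAABABAABABAABAABABAABABAABA…AABABAABABAABAABABAABABAABAABABAABAABABAABABAABAABABAABAAB  (len 987)
step 7: ABAABABAABAABABAABABAABAABABAABAABABAABABAABAABABAABABAABA…AABABAABABAABAABABAABABAABAABABAABAABABAABABAABAABABAABAAB  (len 2584)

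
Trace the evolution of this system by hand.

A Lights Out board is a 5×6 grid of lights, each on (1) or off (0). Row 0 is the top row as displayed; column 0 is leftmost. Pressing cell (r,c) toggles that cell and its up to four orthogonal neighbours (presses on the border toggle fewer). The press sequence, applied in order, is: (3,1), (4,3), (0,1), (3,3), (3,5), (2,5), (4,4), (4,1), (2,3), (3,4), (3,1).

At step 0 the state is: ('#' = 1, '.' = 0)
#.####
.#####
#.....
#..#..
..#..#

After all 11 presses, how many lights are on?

20

gen 0: #.####
.#####
#.....
#..#..
..#..#
gen 1: #.####
.#####
##....
.###..
.##..#
gen 2: #.####
.#####
##....
.##...
.#.###
gen 3: .#.###
..####
##....
.##...
.#.###
gen 4: .#.###
..####
##.#..
.#.##.
.#..##
gen 5: .#.###
..####
##.#.#
.#.#.#
.#..#.
gen 6: .#.###
..###.
##.##.
.#.#..
.#..#.
gen 7: .#.###
..###.
##.##.
.#.##.
.#.#.#
gen 8: .#.###
..###.
##.##.
...##.
#.##.#
gen 9: .#.###
..#.#.
###...
....#.
#.##.#
gen 10: .#.###
..#.#.
###.#.
...#.#
#.####
gen 11: .#.###
..#.#.
#.#.#.
####.#
######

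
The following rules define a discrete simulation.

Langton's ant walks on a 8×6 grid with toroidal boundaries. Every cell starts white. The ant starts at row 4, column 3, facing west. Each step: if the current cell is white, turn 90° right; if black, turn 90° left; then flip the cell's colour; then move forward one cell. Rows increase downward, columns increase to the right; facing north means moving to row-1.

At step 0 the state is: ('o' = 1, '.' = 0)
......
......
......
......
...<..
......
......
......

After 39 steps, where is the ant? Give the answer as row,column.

k=0  ......
......
......
......
...<..
......
......
......
k=1  ......
......
......
...^..
...o..
......
......
......
k=2  ......
......
......
...o>.
...o..
......
......
......
k=3  ......
......
......
...oo.
...ov.
......
......
......
k=4  ......
......
......
...oo.
...<o.
......
......
......
k=5  ......
......
......
...oo.
....o.
...v..
......
......
k=6  ......
......
......
...oo.
....o.
..<o..
......
......
k=7  ......
......
......
...oo.
..^.o.
..oo..
......
......
k=8  ......
......
......
...oo.
..o>o.
..oo..
......
......
k=9  ......
......
......
...oo.
..ooo.
..ov..
......
......
k=10  ......
......
......
...oo.
..ooo.
..o.>.
......
......
k=11  ......
......
......
...oo.
..ooo.
..o.o.
....v.
......
k=12  ......
......
......
...oo.
..ooo.
..o.o.
...<o.
......
k=13  ......
......
......
...oo.
..ooo.
..o^o.
...oo.
......
k=14  ......
......
......
...oo.
..ooo.
..oo>.
...oo.
......
k=15  ......
......
......
...oo.
..oo^.
..oo..
...oo.
......
k=16  ......
......
......
...oo.
..o<..
..oo..
...oo.
......
k=17  ......
......
......
...oo.
..o...
..ov..
...oo.
......
k=18  ......
......
......
...oo.
..o...
..o.>.
...oo.
......
k=19  ......
......
......
...oo.
..o...
..o.o.
...ov.
......
k=20  ......
......
......
...oo.
..o...
..o.o.
...o.>
......
k=21  ......
......
......
...oo.
..o...
..o.o.
...o.o
.....v
k=22  ......
......
......
...oo.
..o...
..o.o.
...o.o
....<o
k=23  ......
......
......
...oo.
..o...
..o.o.
...o^o
....oo
k=24  ......
......
......
...oo.
..o...
..o.o.
...oo>
....oo
k=25  ......
......
......
...oo.
..o...
..o.o^
...oo.
....oo
k=26  ......
......
......
...oo.
..o...
>.o.oo
...oo.
....oo
k=27  ......
......
......
...oo.
..o...
o.o.oo
v..oo.
....oo
k=28  ......
......
......
...oo.
..o...
o.o.oo
o..oo<
....oo
k=29  ......
......
......
...oo.
..o...
o.o.o^
o..ooo
....oo
k=30  ......
......
......
...oo.
..o...
o.o.<.
o..ooo
....oo
k=31  ......
......
......
...oo.
..o...
o.o...
o..ovo
....oo
k=32  ......
......
......
...oo.
..o...
o.o...
o..o.>
....oo
k=33  ......
......
......
...oo.
..o...
o.o..^
o..o..
....oo
k=34  ......
......
......
...oo.
..o...
>.o..o
o..o..
....oo
k=35  ......
......
......
...oo.
^.o...
..o..o
o..o..
....oo
k=36  ......
......
......
...oo.
o>o...
..o..o
o..o..
....oo
k=37  ......
......
......
...oo.
ooo...
.vo..o
o..o..
....oo
k=38  ......
......
......
...oo.
ooo...
<oo..o
o..o..
....oo
k=39  ......
......
......
...oo.
^oo...
ooo..o
o..o..
....oo

4,0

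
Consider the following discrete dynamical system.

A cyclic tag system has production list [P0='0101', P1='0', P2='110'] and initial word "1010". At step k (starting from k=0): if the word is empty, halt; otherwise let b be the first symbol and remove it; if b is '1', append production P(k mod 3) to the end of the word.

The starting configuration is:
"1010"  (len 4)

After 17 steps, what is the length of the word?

t=0: "1010"  (len 4)
t=1: "0100101"  (len 7)
t=2: "100101"  (len 6)
t=3: "00101110"  (len 8)
t=4: "0101110"  (len 7)
t=5: "101110"  (len 6)
t=6: "01110110"  (len 8)
t=7: "1110110"  (len 7)
t=8: "1101100"  (len 7)
t=9: "101100110"  (len 9)
t=10: "011001100101"  (len 12)
t=11: "11001100101"  (len 11)
t=12: "1001100101110"  (len 13)
t=13: "0011001011100101"  (len 16)
t=14: "011001011100101"  (len 15)
t=15: "11001011100101"  (len 14)
t=16: "10010111001010101"  (len 17)
t=17: "00101110010101010"  (len 17)

17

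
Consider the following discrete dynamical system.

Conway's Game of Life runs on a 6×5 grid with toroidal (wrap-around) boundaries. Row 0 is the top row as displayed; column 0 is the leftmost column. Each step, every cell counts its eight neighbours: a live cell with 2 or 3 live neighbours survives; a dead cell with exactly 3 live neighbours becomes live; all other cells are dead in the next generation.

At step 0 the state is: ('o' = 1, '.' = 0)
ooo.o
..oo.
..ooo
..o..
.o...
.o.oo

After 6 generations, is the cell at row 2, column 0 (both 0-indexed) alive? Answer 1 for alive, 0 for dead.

k=0  ooo.o
..oo.
..ooo
..o..
.o...
.o.oo
k=1  .....
.....
.o..o
.oo..
oo.o.
...oo
k=2  .....
.....
ooo..
...oo
oo.o.
o.ooo
k=3  ...oo
.o...
ooooo
...o.
.o...
o.oo.
k=4  oo.oo
.o...
oo.oo
...o.
.o.oo
oooo.
k=5  ...o.
.....
oo.oo
.o...
.o...
.....
k=6  .....
o.oo.
ooo.o
.o..o
.....
.....

1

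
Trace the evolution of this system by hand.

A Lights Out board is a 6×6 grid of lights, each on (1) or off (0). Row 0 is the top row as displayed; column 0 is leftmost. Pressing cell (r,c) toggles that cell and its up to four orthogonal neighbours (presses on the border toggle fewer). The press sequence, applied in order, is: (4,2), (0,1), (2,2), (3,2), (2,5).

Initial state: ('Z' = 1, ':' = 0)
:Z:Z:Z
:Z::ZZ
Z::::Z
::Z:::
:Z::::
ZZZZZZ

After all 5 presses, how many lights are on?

19

gen 0: :Z:Z:Z
:Z::ZZ
Z::::Z
::Z:::
:Z::::
ZZZZZZ
gen 1: :Z:Z:Z
:Z::ZZ
Z::::Z
::::::
::ZZ::
ZZ:ZZZ
gen 2: Z:ZZ:Z
::::ZZ
Z::::Z
::::::
::ZZ::
ZZ:ZZZ
gen 3: Z:ZZ:Z
::Z:ZZ
ZZZZ:Z
::Z:::
::ZZ::
ZZ:ZZZ
gen 4: Z:ZZ:Z
::Z:ZZ
ZZ:Z:Z
:Z:Z::
:::Z::
ZZ:ZZZ
gen 5: Z:ZZ:Z
::Z:Z:
ZZ:ZZ:
:Z:Z:Z
:::Z::
ZZ:ZZZ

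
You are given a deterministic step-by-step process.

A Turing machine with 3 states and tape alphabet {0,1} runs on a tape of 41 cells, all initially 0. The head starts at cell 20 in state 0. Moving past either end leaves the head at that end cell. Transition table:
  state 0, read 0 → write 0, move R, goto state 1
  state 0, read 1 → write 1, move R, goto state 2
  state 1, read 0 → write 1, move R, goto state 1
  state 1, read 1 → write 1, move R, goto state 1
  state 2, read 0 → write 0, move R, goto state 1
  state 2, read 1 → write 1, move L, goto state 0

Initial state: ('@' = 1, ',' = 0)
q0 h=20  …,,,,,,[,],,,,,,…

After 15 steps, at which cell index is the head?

[0] q0 h=20  …,,,,,,[,],,,,,,…
[1] q1 h=21  …,,,,,,[,],,,,,,…
[2] q1 h=22  …,,,,,@[,],,,,,,…
[3] q1 h=23  …,,,,@@[,],,,,,,…
[4] q1 h=24  …,,,@@@[,],,,,,,…
[5] q1 h=25  …,,@@@@[,],,,,,,…
[6] q1 h=26  …,@@@@@[,],,,,,,…
[7] q1 h=27  …@@@@@@[,],,,,,,…
[8] q1 h=28  …@@@@@@[,],,,,,,…
[9] q1 h=29  …@@@@@@[,],,,,,,…
[10] q1 h=30  …@@@@@@[,],,,,,,…
[11] q1 h=31  …@@@@@@[,],,,,,,…
[12] q1 h=32  …@@@@@@[,],,,,,,…
[13] q1 h=33  …@@@@@@[,],,,,,,…
[14] q1 h=34  …@@@@@@[,],,,,,,|
[15] q1 h=35  …@@@@@@[,],,,,,|

35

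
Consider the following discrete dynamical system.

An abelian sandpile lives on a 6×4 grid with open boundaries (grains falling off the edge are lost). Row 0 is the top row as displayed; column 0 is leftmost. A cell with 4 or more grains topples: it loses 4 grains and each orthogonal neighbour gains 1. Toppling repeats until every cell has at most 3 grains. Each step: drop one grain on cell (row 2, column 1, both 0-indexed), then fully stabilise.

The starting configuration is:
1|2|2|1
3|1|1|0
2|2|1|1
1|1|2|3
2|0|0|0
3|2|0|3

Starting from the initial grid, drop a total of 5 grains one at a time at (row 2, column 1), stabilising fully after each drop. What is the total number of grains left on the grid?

[0] 1|2|2|1
3|1|1|0
2|2|1|1
1|1|2|3
2|0|0|0
3|2|0|3
[1] 1|2|2|1
3|1|1|0
2|3|1|1
1|1|2|3
2|0|0|0
3|2|0|3
[2] 1|2|2|1
3|2|1|0
3|0|2|1
1|2|2|3
2|0|0|0
3|2|0|3
[3] 1|2|2|1
3|2|1|0
3|1|2|1
1|2|2|3
2|0|0|0
3|2|0|3
[4] 1|2|2|1
3|2|1|0
3|2|2|1
1|2|2|3
2|0|0|0
3|2|0|3
[5] 1|2|2|1
3|2|1|0
3|3|2|1
1|2|2|3
2|0|0|0
3|2|0|3

39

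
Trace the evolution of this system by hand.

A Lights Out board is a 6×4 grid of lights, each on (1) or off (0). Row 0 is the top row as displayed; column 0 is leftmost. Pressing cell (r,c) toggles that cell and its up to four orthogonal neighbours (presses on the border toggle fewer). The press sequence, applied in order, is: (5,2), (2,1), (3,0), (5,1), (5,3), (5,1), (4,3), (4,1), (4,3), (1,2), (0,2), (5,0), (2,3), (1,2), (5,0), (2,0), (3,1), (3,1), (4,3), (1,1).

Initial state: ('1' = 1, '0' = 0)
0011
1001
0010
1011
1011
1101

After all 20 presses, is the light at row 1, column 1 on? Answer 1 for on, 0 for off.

k=0  0011
1001
0010
1011
1011
1101
k=1  0011
1001
0010
1011
1001
1010
k=2  0011
1101
1100
1111
1001
1010
k=3  0011
1101
0100
0011
0001
1010
k=4  0011
1101
0100
0011
0101
0100
k=5  0011
1101
0100
0011
0100
0111
k=6  0011
1101
0100
0011
0000
1001
k=7  0011
1101
0100
0010
0011
1000
k=8  0011
1101
0100
0110
1101
1100
k=9  0011
1101
0100
0111
1110
1101
k=10  0001
1010
0110
0111
1110
1101
k=11  0110
1000
0110
0111
1110
1101
k=12  0110
1000
0110
0111
0110
0001
k=13  0110
1001
0101
0110
0110
0001
k=14  0100
1110
0111
0110
0110
0001
k=15  0100
1110
0111
0110
1110
1101
k=16  0100
0110
1011
1110
1110
1101
k=17  0100
0110
1111
0000
1010
1101
k=18  0100
0110
1011
1110
1110
1101
k=19  0100
0110
1011
1111
1101
1100
k=20  0000
1000
1111
1111
1101
1100

0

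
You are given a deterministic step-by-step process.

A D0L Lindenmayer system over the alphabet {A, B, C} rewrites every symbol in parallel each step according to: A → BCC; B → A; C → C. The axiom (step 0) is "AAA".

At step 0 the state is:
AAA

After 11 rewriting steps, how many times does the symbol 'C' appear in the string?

36

[0] AAA
[1] BCCBCCBCC
[2] ACCACCACC
[3] BCCCCBCCCCBCCCC
[4] ACCCCACCCCACCCC
[5] BCCCCCCBCCCCCCBCCCCCC
[6] ACCCCCCACCCCCCACCCCCC
[7] BCCCCCCCCBCCCCCCCCBCCCCCCCC
[8] ACCCCCCCCACCCCCCCCACCCCCCCC
[9] BCCCCCCCCCCBCCCCCCCCCCBCCCCCCCCCC
[10] ACCCCCCCCCCACCCCCCCCCCACCCCCCCCCC
[11] BCCCCCCCCCCCCBCCCCCCCCCCCCBCCCCCCCCCCCC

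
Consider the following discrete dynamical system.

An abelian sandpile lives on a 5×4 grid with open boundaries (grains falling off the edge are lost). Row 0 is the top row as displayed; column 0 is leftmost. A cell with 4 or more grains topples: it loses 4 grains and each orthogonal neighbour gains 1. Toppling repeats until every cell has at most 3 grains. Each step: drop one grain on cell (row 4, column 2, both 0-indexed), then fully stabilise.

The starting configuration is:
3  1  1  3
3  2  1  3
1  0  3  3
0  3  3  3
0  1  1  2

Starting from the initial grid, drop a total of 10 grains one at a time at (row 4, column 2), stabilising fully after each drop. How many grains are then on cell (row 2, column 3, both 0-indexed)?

[0] 3  1  1  3
3  2  1  3
1  0  3  3
0  3  3  3
0  1  1  2
[1] 3  1  1  3
3  2  1  3
1  0  3  3
0  3  3  3
0  1  2  2
[2] 3  1  1  3
3  2  1  3
1  0  3  3
0  3  3  3
0  1  3  2
[3] 3  1  2  0
3  2  3  1
1  2  1  2
1  0  3  2
0  3  2  0
[4] 3  1  2  0
3  2  3  1
1  2  1  2
1  0  3  2
0  3  3  0
[5] 3  1  2  0
3  2  3  1
1  2  2  2
1  2  0  3
1  0  2  1
[6] 3  1  2  0
3  2  3  1
1  2  2  2
1  2  0  3
1  0  3  1
[7] 3  1  2  0
3  2  3  1
1  2  2  2
1  2  1  3
1  1  0  2
[8] 3  1  2  0
3  2  3  1
1  2  2  2
1  2  1  3
1  1  1  2
[9] 3  1  2  0
3  2  3  1
1  2  2  2
1  2  1  3
1  1  2  2
[10] 3  1  2  0
3  2  3  1
1  2  2  2
1  2  1  3
1  1  3  2

2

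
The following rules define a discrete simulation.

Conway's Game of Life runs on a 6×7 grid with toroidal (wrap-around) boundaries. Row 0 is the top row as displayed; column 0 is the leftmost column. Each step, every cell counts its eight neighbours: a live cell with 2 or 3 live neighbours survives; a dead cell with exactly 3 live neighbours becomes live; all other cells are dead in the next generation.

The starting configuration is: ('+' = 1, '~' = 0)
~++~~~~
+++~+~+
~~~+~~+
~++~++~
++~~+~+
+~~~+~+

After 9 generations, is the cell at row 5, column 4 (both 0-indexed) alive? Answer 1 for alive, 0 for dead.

0) ~++~~~~
+++~+~+
~~~+~~+
~++~++~
++~~+~+
+~~~+~+
1) ~~+~~~~
~~~~~++
~~~~~~+
~++~+~~
~~+~+~~
~~++~~+
2) ~~++~++
~~~~~++
+~~~~~+
~++~~+~
~~~~++~
~++~~~~
3) +++++++
~~~~+~~
++~~~~~
++~~++~
~~~+++~
~++~~~+
4) ~~~~+~+
~~~~+~~
++~~+++
++++~+~
~~~+~~~
~~~~~~~
5) ~~~~~+~
~~~++~~
~~~~~~~
~~~+~+~
~+~++~~
~~~~~~~
6) ~~~~+~~
~~~~+~~
~~~+~~~
~~++~~~
~~+++~~
~~~~+~~
7) ~~~+++~
~~~++~~
~~+++~~
~~~~~~~
~~+~+~~
~~~~++~
8) ~~~~~~~
~~~~~~~
~~+~+~~
~~+~+~~
~~~+++~
~~~~~~~
9) ~~~~~~~
~~~~~~~
~~~~~~~
~~+~~~~
~~~+++~
~~~~+~~

1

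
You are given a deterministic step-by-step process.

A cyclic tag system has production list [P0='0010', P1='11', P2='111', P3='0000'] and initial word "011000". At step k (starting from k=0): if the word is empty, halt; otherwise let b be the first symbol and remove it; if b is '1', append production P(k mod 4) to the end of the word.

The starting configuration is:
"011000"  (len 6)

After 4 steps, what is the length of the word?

0) "011000"  (len 6)
1) "11000"  (len 5)
2) "100011"  (len 6)
3) "00011111"  (len 8)
4) "0011111"  (len 7)

7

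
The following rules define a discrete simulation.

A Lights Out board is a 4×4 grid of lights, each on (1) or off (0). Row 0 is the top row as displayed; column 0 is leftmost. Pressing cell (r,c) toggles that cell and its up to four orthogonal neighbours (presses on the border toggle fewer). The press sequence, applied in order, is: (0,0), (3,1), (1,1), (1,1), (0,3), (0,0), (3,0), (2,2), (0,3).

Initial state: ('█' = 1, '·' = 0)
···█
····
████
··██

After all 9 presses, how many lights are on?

gen 0: ···█
····
████
··██
gen 1: ██·█
█···
████
··██
gen 2: ██·█
█···
█·██
██·█
gen 3: █··█
·██·
████
██·█
gen 4: ██·█
█···
█·██
██·█
gen 5: ███·
█··█
█·██
██·█
gen 6: ··█·
···█
█·██
██·█
gen 7: ··█·
···█
··██
···█
gen 8: ··█·
··██
·█··
··██
gen 9: ···█
··█·
·█··
··██

5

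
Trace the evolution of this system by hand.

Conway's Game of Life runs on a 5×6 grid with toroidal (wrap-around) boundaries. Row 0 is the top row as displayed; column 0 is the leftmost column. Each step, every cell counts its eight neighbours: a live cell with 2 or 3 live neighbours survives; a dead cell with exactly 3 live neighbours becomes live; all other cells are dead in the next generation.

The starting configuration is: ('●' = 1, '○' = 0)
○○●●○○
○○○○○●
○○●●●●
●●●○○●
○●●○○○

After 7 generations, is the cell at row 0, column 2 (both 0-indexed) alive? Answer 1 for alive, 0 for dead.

0

[0] ○○●●○○
○○○○○●
○○●●●●
●●●○○●
○●●○○○
[1] ○●●●○○
○○○○○●
○○●●○○
○○○○○●
○○○○○○
[2] ○○●○○○
○●○○●○
○○○○●○
○○○○○○
○○●○○○
[3] ○●●●○○
○○○●○○
○○○○○○
○○○○○○
○○○○○○
[4] ○○●●○○
○○○●○○
○○○○○○
○○○○○○
○○●○○○
[5] ○○●●○○
○○●●○○
○○○○○○
○○○○○○
○○●●○○
[6] ○●○○●○
○○●●○○
○○○○○○
○○○○○○
○○●●○○
[7] ○●○○●○
○○●●○○
○○○○○○
○○○○○○
○○●●○○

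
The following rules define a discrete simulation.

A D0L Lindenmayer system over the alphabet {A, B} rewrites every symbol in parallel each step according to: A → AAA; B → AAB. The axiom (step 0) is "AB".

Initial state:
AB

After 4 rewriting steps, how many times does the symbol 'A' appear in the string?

[0] AB
[1] AAAAAB
[2] AAAAAAAAAAAAAAAAAB
[3] AAAAAAAAAAAAAAAAAAAAAAAAAAAAAAAAAAAAAAAAAAAAAAAAAAAAAB
[4] AAAAAAAAAAAAAAAAAAAAAAAAAAAAAAAAAAAAAAAAAAAAAAAAAAAAAAAAAA…AAAAAAAAAAAAAAAAAAAAAAAAAAAAAAAAAAAAAAAAAAAAAAAAAAAAAAAAAB  (len 162)

161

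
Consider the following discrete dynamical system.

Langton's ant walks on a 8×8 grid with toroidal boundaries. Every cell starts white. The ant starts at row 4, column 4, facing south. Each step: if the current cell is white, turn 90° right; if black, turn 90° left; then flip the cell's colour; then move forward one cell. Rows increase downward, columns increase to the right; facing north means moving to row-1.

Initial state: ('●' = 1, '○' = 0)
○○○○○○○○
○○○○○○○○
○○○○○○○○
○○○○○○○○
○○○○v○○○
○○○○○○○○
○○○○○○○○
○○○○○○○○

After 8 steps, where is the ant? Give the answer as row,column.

[0] ○○○○○○○○
○○○○○○○○
○○○○○○○○
○○○○○○○○
○○○○v○○○
○○○○○○○○
○○○○○○○○
○○○○○○○○
[1] ○○○○○○○○
○○○○○○○○
○○○○○○○○
○○○○○○○○
○○○<●○○○
○○○○○○○○
○○○○○○○○
○○○○○○○○
[2] ○○○○○○○○
○○○○○○○○
○○○○○○○○
○○○^○○○○
○○○●●○○○
○○○○○○○○
○○○○○○○○
○○○○○○○○
[3] ○○○○○○○○
○○○○○○○○
○○○○○○○○
○○○●>○○○
○○○●●○○○
○○○○○○○○
○○○○○○○○
○○○○○○○○
[4] ○○○○○○○○
○○○○○○○○
○○○○○○○○
○○○●●○○○
○○○●v○○○
○○○○○○○○
○○○○○○○○
○○○○○○○○
[5] ○○○○○○○○
○○○○○○○○
○○○○○○○○
○○○●●○○○
○○○●○>○○
○○○○○○○○
○○○○○○○○
○○○○○○○○
[6] ○○○○○○○○
○○○○○○○○
○○○○○○○○
○○○●●○○○
○○○●○●○○
○○○○○v○○
○○○○○○○○
○○○○○○○○
[7] ○○○○○○○○
○○○○○○○○
○○○○○○○○
○○○●●○○○
○○○●○●○○
○○○○<●○○
○○○○○○○○
○○○○○○○○
[8] ○○○○○○○○
○○○○○○○○
○○○○○○○○
○○○●●○○○
○○○●^●○○
○○○○●●○○
○○○○○○○○
○○○○○○○○

4,4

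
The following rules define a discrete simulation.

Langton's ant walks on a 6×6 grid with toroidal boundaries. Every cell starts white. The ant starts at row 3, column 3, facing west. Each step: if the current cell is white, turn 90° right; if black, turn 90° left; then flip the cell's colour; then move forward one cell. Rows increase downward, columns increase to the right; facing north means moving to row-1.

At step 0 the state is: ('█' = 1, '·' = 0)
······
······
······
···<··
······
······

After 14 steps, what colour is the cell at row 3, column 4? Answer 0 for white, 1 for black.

0) ······
······
······
···<··
······
······
1) ······
······
···^··
···█··
······
······
2) ······
······
···█>·
···█··
······
······
3) ······
······
···██·
···█v·
······
······
4) ······
······
···██·
···<█·
······
······
5) ······
······
···██·
····█·
···v··
······
6) ······
······
···██·
····█·
··<█··
······
7) ······
······
···██·
··^·█·
··██··
······
8) ······
······
···██·
··█>█·
··██··
······
9) ······
······
···██·
··███·
··█v··
······
10) ······
······
···██·
··███·
··█·>·
······
11) ······
······
···██·
··███·
··█·█·
····v·
12) ······
······
···██·
··███·
··█·█·
···<█·
13) ······
······
···██·
··███·
··█^█·
···██·
14) ······
······
···██·
··███·
··██>·
···██·

1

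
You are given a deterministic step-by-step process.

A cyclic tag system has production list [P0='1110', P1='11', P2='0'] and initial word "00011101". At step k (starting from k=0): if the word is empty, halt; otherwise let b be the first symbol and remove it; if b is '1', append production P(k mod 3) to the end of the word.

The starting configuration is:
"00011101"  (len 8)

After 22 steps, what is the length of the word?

t=0: "00011101"  (len 8)
t=1: "0011101"  (len 7)
t=2: "011101"  (len 6)
t=3: "11101"  (len 5)
t=4: "11011110"  (len 8)
t=5: "101111011"  (len 9)
t=6: "011110110"  (len 9)
t=7: "11110110"  (len 8)
t=8: "111011011"  (len 9)
t=9: "110110110"  (len 9)
t=10: "101101101110"  (len 12)
t=11: "0110110111011"  (len 13)
t=12: "110110111011"  (len 12)
t=13: "101101110111110"  (len 15)
t=14: "0110111011111011"  (len 16)
t=15: "110111011111011"  (len 15)
t=16: "101110111110111110"  (len 18)
t=17: "0111011111011111011"  (len 19)
t=18: "111011111011111011"  (len 18)
t=19: "110111110111110111110"  (len 21)
t=20: "1011111011111011111011"  (len 22)
t=21: "0111110111110111110110"  (len 22)
t=22: "111110111110111110110"  (len 21)

21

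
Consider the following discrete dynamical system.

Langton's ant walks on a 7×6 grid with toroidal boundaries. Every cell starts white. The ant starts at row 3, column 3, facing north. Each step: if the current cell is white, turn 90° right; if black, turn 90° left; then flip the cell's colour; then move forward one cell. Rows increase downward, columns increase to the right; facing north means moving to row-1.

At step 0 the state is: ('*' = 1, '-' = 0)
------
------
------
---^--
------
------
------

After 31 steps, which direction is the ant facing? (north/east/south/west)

step 0: ------
------
------
---^--
------
------
------
step 1: ------
------
------
---*>-
------
------
------
step 2: ------
------
------
---**-
----v-
------
------
step 3: ------
------
------
---**-
---<*-
------
------
step 4: ------
------
------
---^*-
---**-
------
------
step 5: ------
------
------
--<-*-
---**-
------
------
step 6: ------
------
--^---
--*-*-
---**-
------
------
step 7: ------
------
--*>--
--*-*-
---**-
------
------
step 8: ------
------
--**--
--*v*-
---**-
------
------
step 9: ------
------
--**--
--<**-
---**-
------
------
step 10: ------
------
--**--
---**-
--v**-
------
------
step 11: ------
------
--**--
---**-
-<***-
------
------
step 12: ------
------
--**--
-^-**-
-****-
------
------
step 13: ------
------
--**--
-*>**-
-****-
------
------
step 14: ------
------
--**--
-****-
-*v**-
------
------
step 15: ------
------
--**--
-****-
-*->*-
------
------
step 16: ------
------
--**--
-**^*-
-*--*-
------
------
step 17: ------
------
--**--
-*<-*-
-*--*-
------
------
step 18: ------
------
--**--
-*--*-
-*v-*-
------
------
step 19: ------
------
--**--
-*--*-
-<*-*-
------
------
step 20: ------
------
--**--
-*--*-
--*-*-
-v----
------
step 21: ------
------
--**--
-*--*-
--*-*-
<*----
------
step 22: ------
------
--**--
-*--*-
^-*-*-
**----
------
step 23: ------
------
--**--
-*--*-
*>*-*-
**----
------
step 24: ------
------
--**--
-*--*-
***-*-
*v----
------
step 25: ------
------
--**--
-*--*-
***-*-
*->---
------
step 26: ------
------
--**--
-*--*-
***-*-
*-*---
--v---
step 27: ------
------
--**--
-*--*-
***-*-
*-*---
-<*---
step 28: ------
------
--**--
-*--*-
***-*-
*^*---
-**---
step 29: ------
------
--**--
-*--*-
***-*-
**>---
-**---
step 30: ------
------
--**--
-*--*-
**^-*-
**----
-**---
step 31: ------
------
--**--
-*--*-
*<--*-
**----
-**---

west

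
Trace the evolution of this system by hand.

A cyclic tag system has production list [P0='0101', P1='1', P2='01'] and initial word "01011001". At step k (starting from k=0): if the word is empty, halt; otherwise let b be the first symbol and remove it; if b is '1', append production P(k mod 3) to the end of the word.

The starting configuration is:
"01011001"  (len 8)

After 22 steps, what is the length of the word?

[0] "01011001"  (len 8)
[1] "1011001"  (len 7)
[2] "0110011"  (len 7)
[3] "110011"  (len 6)
[4] "100110101"  (len 9)
[5] "001101011"  (len 9)
[6] "01101011"  (len 8)
[7] "1101011"  (len 7)
[8] "1010111"  (len 7)
[9] "01011101"  (len 8)
[10] "1011101"  (len 7)
[11] "0111011"  (len 7)
[12] "111011"  (len 6)
[13] "110110101"  (len 9)
[14] "101101011"  (len 9)
[15] "0110101101"  (len 10)
[16] "110101101"  (len 9)
[17] "101011011"  (len 9)
[18] "0101101101"  (len 10)
[19] "101101101"  (len 9)
[20] "011011011"  (len 9)
[21] "11011011"  (len 8)
[22] "10110110101"  (len 11)

11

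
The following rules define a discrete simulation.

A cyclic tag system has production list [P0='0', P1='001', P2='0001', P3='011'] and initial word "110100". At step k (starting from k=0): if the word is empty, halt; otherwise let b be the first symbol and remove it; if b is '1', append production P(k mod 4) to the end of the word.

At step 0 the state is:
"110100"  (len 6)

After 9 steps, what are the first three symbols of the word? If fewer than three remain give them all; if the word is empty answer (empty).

101

k=0  "110100"  (len 6)
k=1  "101000"  (len 6)
k=2  "01000001"  (len 8)
k=3  "1000001"  (len 7)
k=4  "000001011"  (len 9)
k=5  "00001011"  (len 8)
k=6  "0001011"  (len 7)
k=7  "001011"  (len 6)
k=8  "01011"  (len 5)
k=9  "1011"  (len 4)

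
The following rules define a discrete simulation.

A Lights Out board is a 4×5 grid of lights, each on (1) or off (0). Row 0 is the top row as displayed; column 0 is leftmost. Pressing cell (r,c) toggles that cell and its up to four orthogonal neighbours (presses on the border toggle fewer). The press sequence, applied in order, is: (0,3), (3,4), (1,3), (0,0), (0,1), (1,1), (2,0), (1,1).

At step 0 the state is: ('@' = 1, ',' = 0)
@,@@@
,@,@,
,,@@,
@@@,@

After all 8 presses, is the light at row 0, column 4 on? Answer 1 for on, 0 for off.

0

k=0  @,@@@
,@,@,
,,@@,
@@@,@
k=1  @,,,,
,@,,,
,,@@,
@@@,@
k=2  @,,,,
,@,,,
,,@@@
@@@@,
k=3  @,,@,
,@@@@
,,@,@
@@@@,
k=4  ,@,@,
@@@@@
,,@,@
@@@@,
k=5  @,@@,
@,@@@
,,@,@
@@@@,
k=6  @@@@,
,@,@@
,@@,@
@@@@,
k=7  @@@@,
@@,@@
@,@,@
,@@@,
k=8  @,@@,
,,@@@
@@@,@
,@@@,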